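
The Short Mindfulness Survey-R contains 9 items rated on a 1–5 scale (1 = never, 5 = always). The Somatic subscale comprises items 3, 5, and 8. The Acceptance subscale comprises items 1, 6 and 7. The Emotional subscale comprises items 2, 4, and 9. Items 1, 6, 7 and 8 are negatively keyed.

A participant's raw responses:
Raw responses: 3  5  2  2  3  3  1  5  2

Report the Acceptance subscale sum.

Acceptance items: 1, 6, 7.
Of these, items 1, 6, & 7 are negatively keyed; reverse-coded value = 6 − response.
  item 1: 6 − 3 = 3
  item 6: 6 − 3 = 3
  item 7: 6 − 1 = 5
Sum = 3 + 3 + 5 = 11

11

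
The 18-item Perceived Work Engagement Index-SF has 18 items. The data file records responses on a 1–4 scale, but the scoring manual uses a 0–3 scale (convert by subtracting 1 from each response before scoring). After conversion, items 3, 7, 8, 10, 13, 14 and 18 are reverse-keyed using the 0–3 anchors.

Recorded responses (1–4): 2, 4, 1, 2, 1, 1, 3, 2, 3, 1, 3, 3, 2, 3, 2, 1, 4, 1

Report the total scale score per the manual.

30

Convert to 0–3: 1, 3, 0, 1, 0, 0, 2, 1, 2, 0, 2, 2, 1, 2, 1, 0, 3, 0
Reverse-coded (reverse-coded value = 3 − response):
  item 3: 3 − 0 = 3
  item 7: 3 − 2 = 1
  item 8: 3 − 1 = 2
  item 10: 3 − 0 = 3
  item 13: 3 − 1 = 2
  item 14: 3 − 2 = 1
  item 18: 3 − 0 = 3
Scored: 1, 3, 3, 1, 0, 0, 1, 2, 2, 3, 2, 2, 2, 1, 1, 0, 3, 3
Total = 30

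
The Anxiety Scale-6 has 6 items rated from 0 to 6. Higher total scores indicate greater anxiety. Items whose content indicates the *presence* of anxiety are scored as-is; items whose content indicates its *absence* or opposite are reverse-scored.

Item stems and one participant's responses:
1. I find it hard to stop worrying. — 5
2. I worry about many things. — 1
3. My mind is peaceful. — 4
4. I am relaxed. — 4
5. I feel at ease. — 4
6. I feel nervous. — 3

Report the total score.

15

Items 3, 4, 5 describe the absence/opposite of anxiety → reverse-score.
reverse-coded value = 6 − response.
  item 1: 5
  item 2: 1
  item 3: 6 − 4 = 2
  item 4: 6 − 4 = 2
  item 5: 6 − 4 = 2
  item 6: 3
Total = 5 + 1 + 2 + 2 + 2 + 3 = 15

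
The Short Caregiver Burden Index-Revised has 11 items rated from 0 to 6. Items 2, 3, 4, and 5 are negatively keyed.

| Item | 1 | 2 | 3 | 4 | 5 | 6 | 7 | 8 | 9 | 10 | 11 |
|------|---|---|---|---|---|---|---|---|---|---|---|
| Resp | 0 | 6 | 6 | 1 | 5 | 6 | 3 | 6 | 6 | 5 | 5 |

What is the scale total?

37

Negatively keyed items use 6 − raw:
  item 2: 6 − 6 = 0
  item 3: 6 − 6 = 0
  item 4: 6 − 1 = 5
  item 5: 6 − 5 = 1
After reverse-coding: 0, 0, 0, 5, 1, 6, 3, 6, 6, 5, 5
Total = 0 + 0 + 0 + 5 + 1 + 6 + 3 + 6 + 6 + 5 + 5 = 37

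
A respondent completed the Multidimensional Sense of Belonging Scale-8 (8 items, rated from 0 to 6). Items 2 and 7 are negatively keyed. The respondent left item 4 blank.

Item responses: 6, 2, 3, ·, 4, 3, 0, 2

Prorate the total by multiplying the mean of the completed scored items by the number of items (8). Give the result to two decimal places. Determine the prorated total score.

Reverse-coded (reversed = (0+6) − raw = 6 − raw):
  item 2: 6 − 2 = 4
  item 7: 6 − 0 = 6
Completed scored items (7 of 8): 6, 4, 3, 4, 3, 6, 2; sum = 28.
Person mean = 28 / 7 ≈ 4.0000
Prorated total = (28 / 7) × 8 = 32.00 (to 2 dp)

32.00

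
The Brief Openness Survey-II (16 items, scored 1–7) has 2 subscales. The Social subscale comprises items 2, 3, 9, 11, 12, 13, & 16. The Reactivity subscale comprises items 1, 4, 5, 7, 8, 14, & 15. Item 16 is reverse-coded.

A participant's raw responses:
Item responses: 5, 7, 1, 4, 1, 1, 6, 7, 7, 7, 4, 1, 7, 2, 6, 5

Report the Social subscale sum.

30

Social items: 2, 3, 9, 11, 12, 13, 16.
Of these, item 16 is reverse-coded; reverse-coded value = 8 − response.
  item 2: 7
  item 3: 1
  item 9: 7
  item 11: 4
  item 12: 1
  item 13: 7
  item 16: 8 − 5 = 3
Sum = 7 + 1 + 7 + 4 + 1 + 7 + 3 = 30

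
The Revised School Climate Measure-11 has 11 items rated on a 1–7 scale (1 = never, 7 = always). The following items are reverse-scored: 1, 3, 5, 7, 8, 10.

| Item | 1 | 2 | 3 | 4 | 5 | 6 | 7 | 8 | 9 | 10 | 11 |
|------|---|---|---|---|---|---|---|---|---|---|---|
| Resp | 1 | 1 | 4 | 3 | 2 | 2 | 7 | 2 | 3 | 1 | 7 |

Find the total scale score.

47

Raw sum = 33. Reverse-scored items: 1, 3, 5, 7, 8, 10; their raw sum = 17.
Each reversal replaces raw with 8 − raw, changing the total by 8 − 2·raw per item.
Total = 33 + 6·8 − 2·17 = 33 + 48 − 34 = 47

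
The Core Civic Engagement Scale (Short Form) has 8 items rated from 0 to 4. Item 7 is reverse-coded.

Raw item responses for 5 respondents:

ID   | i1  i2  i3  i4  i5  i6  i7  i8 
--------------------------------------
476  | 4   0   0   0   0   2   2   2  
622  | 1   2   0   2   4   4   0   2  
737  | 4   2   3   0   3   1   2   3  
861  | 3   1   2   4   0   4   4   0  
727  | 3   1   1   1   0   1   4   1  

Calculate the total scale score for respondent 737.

Respondent 737 raw: 4, 2, 3, 0, 3, 1, 2, 3.
Reverse-coded (reverse-coded value = 4 − response):
  item 1: 4
  item 2: 2
  item 3: 3
  item 4: 0
  item 5: 3
  item 6: 1
  item 7: 4 − 2 = 2
  item 8: 3
Sum = 4 + 2 + 3 + 0 + 3 + 1 + 2 + 3 = 18

18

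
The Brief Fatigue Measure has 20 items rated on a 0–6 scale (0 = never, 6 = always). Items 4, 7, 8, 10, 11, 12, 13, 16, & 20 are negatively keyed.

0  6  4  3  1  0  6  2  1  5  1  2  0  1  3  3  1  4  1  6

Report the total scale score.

Raw sum = 50. Negatively keyed items: 4, 7, 8, 10, 11, 12, 13, 16, 20; their raw sum = 28.
Each reversal replaces raw with 6 − raw, changing the total by 6 − 2·raw per item.
Total = 50 + 9·6 − 2·28 = 50 + 54 − 56 = 48

48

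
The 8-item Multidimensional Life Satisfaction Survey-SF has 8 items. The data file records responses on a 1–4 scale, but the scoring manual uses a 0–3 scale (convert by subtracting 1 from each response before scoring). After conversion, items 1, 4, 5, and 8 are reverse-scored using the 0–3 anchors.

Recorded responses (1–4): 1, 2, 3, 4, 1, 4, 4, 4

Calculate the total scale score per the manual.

Convert to 0–3: 0, 1, 2, 3, 0, 3, 3, 3
Reverse-coded (reversed = (0+3) − raw = 3 − raw):
  item 1: 3 − 0 = 3
  item 4: 3 − 3 = 0
  item 5: 3 − 0 = 3
  item 8: 3 − 3 = 0
Scored: 3, 1, 2, 0, 3, 3, 3, 0
Total = 15

15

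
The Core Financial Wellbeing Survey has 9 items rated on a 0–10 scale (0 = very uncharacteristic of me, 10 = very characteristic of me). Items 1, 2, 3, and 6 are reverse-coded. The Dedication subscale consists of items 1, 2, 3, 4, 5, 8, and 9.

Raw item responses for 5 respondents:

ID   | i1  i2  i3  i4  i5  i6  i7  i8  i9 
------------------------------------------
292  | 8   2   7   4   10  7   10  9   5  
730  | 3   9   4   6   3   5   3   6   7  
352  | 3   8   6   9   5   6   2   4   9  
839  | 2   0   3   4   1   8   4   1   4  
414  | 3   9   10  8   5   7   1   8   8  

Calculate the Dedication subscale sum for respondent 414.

37

Respondent 414 raw: 3, 9, 10, 8, 5, 7, 1, 8, 8.
Dedication items: 1, 2, 3, 4, 5, 8, 9.
Reverse-coded (on a 0–10 scale, reversed = 10 − raw):
  item 1: 10 − 3 = 7
  item 2: 10 − 9 = 1
  item 3: 10 − 10 = 0
  item 4: 8
  item 5: 5
  item 8: 8
  item 9: 8
Sum = 7 + 1 + 0 + 8 + 5 + 8 + 8 = 37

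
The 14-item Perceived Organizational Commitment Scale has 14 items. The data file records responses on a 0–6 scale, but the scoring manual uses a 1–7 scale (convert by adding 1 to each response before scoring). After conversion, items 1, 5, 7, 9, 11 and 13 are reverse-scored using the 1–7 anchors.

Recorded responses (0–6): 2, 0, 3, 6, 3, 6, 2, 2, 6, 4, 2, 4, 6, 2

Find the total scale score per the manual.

Convert to 1–7: 3, 1, 4, 7, 4, 7, 3, 3, 7, 5, 3, 5, 7, 3
Reverse-coded (reverse-coded value = 8 − response):
  item 1: 8 − 3 = 5
  item 5: 8 − 4 = 4
  item 7: 8 − 3 = 5
  item 9: 8 − 7 = 1
  item 11: 8 − 3 = 5
  item 13: 8 − 7 = 1
Scored: 5, 1, 4, 7, 4, 7, 5, 3, 1, 5, 5, 5, 1, 3
Total = 56

56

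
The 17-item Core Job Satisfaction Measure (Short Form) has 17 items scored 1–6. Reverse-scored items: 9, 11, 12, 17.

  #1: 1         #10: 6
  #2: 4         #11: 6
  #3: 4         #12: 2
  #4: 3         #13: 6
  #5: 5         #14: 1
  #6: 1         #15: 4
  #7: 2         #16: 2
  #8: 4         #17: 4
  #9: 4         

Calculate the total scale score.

55

Reverse-coded items (on a 1–6 scale, reversed = 7 − raw):
  item 9: 7 − 4 = 3
  item 11: 7 − 6 = 1
  item 12: 7 − 2 = 5
  item 17: 7 − 4 = 3
After reverse-coding: 1, 4, 4, 3, 5, 1, 2, 4, 3, 6, 1, 5, 6, 1, 4, 2, 3
Total = 1 + 4 + 4 + 3 + 5 + 1 + 2 + 4 + 3 + 6 + 1 + 5 + 6 + 1 + 4 + 2 + 3 = 55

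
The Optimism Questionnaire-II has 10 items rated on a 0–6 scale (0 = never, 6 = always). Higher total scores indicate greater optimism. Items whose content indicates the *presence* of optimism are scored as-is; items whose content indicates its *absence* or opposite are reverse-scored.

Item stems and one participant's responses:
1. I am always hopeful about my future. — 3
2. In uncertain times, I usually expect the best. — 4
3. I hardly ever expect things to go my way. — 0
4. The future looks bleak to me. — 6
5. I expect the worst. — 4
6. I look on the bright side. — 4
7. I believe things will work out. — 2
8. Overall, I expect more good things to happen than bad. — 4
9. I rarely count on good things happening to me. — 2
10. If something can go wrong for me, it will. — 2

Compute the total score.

Items 3, 4, 5, 9, 10 describe the absence/opposite of optimism → reverse-score.
on a 0–6 scale, reversed = 6 − raw.
  item 1: 3
  item 2: 4
  item 3: 6 − 0 = 6
  item 4: 6 − 6 = 0
  item 5: 6 − 4 = 2
  item 6: 4
  item 7: 2
  item 8: 4
  item 9: 6 − 2 = 4
  item 10: 6 − 2 = 4
Total = 3 + 4 + 6 + 0 + 2 + 4 + 2 + 4 + 4 + 4 = 33

33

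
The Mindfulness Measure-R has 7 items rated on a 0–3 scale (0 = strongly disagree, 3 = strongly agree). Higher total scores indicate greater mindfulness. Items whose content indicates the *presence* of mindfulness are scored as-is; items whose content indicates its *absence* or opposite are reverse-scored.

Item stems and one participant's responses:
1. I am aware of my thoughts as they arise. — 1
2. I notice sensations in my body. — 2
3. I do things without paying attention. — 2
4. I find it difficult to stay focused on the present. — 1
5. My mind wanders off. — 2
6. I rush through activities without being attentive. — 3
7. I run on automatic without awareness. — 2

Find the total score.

8

Items 3, 4, 5, 6, 7 describe the absence/opposite of mindfulness → reverse-score.
on a 0–3 scale, reversed = 3 − raw.
  item 1: 1
  item 2: 2
  item 3: 3 − 2 = 1
  item 4: 3 − 1 = 2
  item 5: 3 − 2 = 1
  item 6: 3 − 3 = 0
  item 7: 3 − 2 = 1
Total = 1 + 2 + 1 + 2 + 1 + 0 + 1 = 8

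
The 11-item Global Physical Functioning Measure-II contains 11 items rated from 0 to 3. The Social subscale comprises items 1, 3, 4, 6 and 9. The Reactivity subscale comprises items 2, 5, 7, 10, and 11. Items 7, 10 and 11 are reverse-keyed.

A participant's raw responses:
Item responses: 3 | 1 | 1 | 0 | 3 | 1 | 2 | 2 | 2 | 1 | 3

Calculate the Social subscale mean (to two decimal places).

Social items: 1, 3, 4, 6, 9.
  item 1: 3
  item 3: 1
  item 4: 0
  item 6: 1
  item 9: 2
Sum = 3 + 1 + 0 + 1 + 2 = 7
Mean = 7 / 5 = 1.40

1.40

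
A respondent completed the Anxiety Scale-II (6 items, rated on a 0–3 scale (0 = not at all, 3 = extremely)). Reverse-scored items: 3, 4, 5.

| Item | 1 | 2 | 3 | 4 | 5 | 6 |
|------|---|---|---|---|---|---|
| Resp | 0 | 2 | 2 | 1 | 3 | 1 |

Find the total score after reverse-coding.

Reversing items 3, 4, and 5 with 3 − raw:
Total = 0 + 2 + (3−2) + (3−1) + (3−3) + 1
      = 0 + 2 + 1 + 2 + 0 + 1 = 6

6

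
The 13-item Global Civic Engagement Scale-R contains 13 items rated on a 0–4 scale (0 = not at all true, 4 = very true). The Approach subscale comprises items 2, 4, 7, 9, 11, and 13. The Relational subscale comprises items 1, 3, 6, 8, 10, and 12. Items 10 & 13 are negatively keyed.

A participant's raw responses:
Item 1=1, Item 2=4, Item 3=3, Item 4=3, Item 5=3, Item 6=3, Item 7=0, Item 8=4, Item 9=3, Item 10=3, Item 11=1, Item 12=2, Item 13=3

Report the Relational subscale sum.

Relational items: 1, 3, 6, 8, 10, 12.
Of these, item 10 is negatively keyed; reversed = (0+4) − raw = 4 − raw.
  item 1: 1
  item 3: 3
  item 6: 3
  item 8: 4
  item 10: 4 − 3 = 1
  item 12: 2
Sum = 1 + 3 + 3 + 4 + 1 + 2 = 14

14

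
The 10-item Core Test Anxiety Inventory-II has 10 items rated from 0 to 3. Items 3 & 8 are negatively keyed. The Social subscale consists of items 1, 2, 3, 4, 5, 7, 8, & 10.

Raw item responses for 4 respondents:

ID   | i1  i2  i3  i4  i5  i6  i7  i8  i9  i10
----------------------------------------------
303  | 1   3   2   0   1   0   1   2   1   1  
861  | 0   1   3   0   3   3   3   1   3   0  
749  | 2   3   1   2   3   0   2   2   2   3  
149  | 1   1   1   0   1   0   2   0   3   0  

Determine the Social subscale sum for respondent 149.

Respondent 149 raw: 1, 1, 1, 0, 1, 0, 2, 0, 3, 0.
Social items: 1, 2, 3, 4, 5, 7, 8, 10.
Reverse-coded (reverse-coded value = 3 − response):
  item 1: 1
  item 2: 1
  item 3: 3 − 1 = 2
  item 4: 0
  item 5: 1
  item 7: 2
  item 8: 3 − 0 = 3
  item 10: 0
Sum = 1 + 1 + 2 + 0 + 1 + 2 + 3 + 0 = 10

10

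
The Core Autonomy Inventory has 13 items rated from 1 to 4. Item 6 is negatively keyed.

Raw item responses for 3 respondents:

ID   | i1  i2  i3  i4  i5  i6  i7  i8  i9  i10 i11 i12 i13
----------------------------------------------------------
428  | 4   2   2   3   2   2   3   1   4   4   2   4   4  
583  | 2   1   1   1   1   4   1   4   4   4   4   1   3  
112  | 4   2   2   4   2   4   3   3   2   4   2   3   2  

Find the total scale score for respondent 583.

Respondent 583 raw: 2, 1, 1, 1, 1, 4, 1, 4, 4, 4, 4, 1, 3.
Reverse-coded (reversed = (1+4) − raw = 5 − raw):
  item 1: 2
  item 2: 1
  item 3: 1
  item 4: 1
  item 5: 1
  item 6: 5 − 4 = 1
  item 7: 1
  item 8: 4
  item 9: 4
  item 10: 4
  item 11: 4
  item 12: 1
  item 13: 3
Sum = 2 + 1 + 1 + 1 + 1 + 1 + 1 + 4 + 4 + 4 + 4 + 1 + 3 = 28

28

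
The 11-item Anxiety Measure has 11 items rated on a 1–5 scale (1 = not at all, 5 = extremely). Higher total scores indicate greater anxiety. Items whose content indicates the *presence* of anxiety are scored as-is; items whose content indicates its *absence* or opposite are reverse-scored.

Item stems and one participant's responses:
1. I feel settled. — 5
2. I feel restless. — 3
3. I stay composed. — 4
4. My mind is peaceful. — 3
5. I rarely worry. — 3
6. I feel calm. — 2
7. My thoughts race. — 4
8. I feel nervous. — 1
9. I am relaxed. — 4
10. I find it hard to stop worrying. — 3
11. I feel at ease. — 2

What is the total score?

Items 1, 3, 4, 5, 6, 9, 11 describe the absence/opposite of anxiety → reverse-score.
reverse-coded value = 6 − response.
  item 1: 6 − 5 = 1
  item 2: 3
  item 3: 6 − 4 = 2
  item 4: 6 − 3 = 3
  item 5: 6 − 3 = 3
  item 6: 6 − 2 = 4
  item 7: 4
  item 8: 1
  item 9: 6 − 4 = 2
  item 10: 3
  item 11: 6 − 2 = 4
Total = 1 + 3 + 2 + 3 + 3 + 4 + 4 + 1 + 2 + 3 + 4 = 30

30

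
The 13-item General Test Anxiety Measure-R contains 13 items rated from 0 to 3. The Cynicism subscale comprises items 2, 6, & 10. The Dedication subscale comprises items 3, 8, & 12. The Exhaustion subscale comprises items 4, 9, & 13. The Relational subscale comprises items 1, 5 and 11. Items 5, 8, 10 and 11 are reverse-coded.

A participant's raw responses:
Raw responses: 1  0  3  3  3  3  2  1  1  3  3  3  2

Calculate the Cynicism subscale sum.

3

Cynicism items: 2, 6, 10.
Of these, item 10 is reverse-coded; reverse-coded value = 3 − response.
  item 2: 0
  item 6: 3
  item 10: 3 − 3 = 0
Sum = 0 + 3 + 0 = 3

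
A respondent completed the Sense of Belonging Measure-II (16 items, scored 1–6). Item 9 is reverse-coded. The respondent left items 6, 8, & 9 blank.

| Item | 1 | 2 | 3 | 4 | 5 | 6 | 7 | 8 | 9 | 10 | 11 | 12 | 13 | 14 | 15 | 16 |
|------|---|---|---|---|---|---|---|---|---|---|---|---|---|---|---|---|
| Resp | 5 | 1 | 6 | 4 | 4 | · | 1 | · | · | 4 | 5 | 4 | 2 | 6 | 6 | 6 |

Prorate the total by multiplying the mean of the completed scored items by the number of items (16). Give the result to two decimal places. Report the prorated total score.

66.46

Reverse-coded (reversed = (1+6) − raw = 7 − raw):
Completed scored items (13 of 16): 5, 1, 6, 4, 4, 1, 4, 5, 4, 2, 6, 6, 6; sum = 54.
Person mean = 54 / 13 ≈ 4.1538
Prorated total = (54 / 13) × 16 = 66.46 (to 2 dp)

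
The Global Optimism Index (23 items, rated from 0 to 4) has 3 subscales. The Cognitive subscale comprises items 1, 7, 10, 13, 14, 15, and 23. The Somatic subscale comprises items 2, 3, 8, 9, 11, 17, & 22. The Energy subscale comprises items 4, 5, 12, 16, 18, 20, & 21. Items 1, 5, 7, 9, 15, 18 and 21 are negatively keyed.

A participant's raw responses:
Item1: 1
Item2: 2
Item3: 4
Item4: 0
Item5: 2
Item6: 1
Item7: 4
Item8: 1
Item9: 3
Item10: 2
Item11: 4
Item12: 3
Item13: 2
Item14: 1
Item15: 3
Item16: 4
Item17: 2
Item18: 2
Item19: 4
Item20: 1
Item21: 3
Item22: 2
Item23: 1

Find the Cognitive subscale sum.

10

Cognitive items: 1, 7, 10, 13, 14, 15, 23.
Of these, items 1, 7, and 15 are negatively keyed; reversed = (0+4) − raw = 4 − raw.
  item 1: 4 − 1 = 3
  item 7: 4 − 4 = 0
  item 10: 2
  item 13: 2
  item 14: 1
  item 15: 4 − 3 = 1
  item 23: 1
Sum = 3 + 0 + 2 + 2 + 1 + 1 + 1 = 10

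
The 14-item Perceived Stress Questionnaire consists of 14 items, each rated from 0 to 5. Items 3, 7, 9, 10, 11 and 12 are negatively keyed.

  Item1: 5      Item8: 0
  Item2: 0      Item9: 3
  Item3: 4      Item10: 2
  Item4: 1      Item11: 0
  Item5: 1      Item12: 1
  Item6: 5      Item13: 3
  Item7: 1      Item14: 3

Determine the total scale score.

Reversing items 3, 7, 9, 10, 11 and 12 with 5 − raw:
Total = 5 + 0 + (5−4) + 1 + 1 + 5 + (5−1) + 0 + (5−3) + (5−2) + (5−0) + (5−1) + 3 + 3
      = 5 + 0 + 1 + 1 + 1 + 5 + 4 + 0 + 2 + 3 + 5 + 4 + 3 + 3 = 37

37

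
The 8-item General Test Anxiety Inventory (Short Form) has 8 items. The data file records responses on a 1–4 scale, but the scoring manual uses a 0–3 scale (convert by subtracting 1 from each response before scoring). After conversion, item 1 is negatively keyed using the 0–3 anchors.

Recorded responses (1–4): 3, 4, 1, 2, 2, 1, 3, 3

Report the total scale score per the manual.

Convert to 0–3: 2, 3, 0, 1, 1, 0, 2, 2
Reverse-coded (reverse-coded value = 3 − response):
  item 1: 3 − 2 = 1
Scored: 1, 3, 0, 1, 1, 0, 2, 2
Total = 10

10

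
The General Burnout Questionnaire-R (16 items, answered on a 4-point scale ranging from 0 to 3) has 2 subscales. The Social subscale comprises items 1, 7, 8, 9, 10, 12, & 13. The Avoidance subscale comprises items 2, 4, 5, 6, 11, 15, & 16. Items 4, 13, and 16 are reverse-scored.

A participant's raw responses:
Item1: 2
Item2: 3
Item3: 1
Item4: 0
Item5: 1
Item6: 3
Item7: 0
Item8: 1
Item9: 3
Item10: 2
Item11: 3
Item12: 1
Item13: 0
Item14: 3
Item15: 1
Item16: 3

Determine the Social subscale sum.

12

Social items: 1, 7, 8, 9, 10, 12, 13.
Of these, item 13 is reverse-scored; on a 0–3 scale, reversed = 3 − raw.
  item 1: 2
  item 7: 0
  item 8: 1
  item 9: 3
  item 10: 2
  item 12: 1
  item 13: 3 − 0 = 3
Sum = 2 + 0 + 1 + 3 + 2 + 1 + 3 = 12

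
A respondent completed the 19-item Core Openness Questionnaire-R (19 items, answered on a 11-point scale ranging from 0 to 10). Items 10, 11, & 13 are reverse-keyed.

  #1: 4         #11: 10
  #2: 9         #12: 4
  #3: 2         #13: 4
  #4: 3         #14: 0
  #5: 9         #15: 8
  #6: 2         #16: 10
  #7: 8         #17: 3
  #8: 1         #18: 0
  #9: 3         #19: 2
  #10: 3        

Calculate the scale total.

81

Reversing items 10, 11, and 13 with 10 − raw:
Total = 4 + 9 + 2 + 3 + 9 + 2 + 8 + 1 + 3 + (10−3) + (10−10) + 4 + (10−4) + 0 + 8 + 10 + 3 + 0 + 2
      = 4 + 9 + 2 + 3 + 9 + 2 + 8 + 1 + 3 + 7 + 0 + 4 + 6 + 0 + 8 + 10 + 3 + 0 + 2 = 81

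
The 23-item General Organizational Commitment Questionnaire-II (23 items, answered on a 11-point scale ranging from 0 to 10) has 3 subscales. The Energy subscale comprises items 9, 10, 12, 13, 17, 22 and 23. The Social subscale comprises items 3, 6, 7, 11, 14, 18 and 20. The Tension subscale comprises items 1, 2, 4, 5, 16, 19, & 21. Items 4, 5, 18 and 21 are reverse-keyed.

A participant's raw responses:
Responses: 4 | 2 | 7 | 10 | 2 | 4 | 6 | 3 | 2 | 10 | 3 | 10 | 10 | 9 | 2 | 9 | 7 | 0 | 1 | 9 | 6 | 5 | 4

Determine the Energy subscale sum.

Energy items: 9, 10, 12, 13, 17, 22, 23.
  item 9: 2
  item 10: 10
  item 12: 10
  item 13: 10
  item 17: 7
  item 22: 5
  item 23: 4
Sum = 2 + 10 + 10 + 10 + 7 + 5 + 4 = 48

48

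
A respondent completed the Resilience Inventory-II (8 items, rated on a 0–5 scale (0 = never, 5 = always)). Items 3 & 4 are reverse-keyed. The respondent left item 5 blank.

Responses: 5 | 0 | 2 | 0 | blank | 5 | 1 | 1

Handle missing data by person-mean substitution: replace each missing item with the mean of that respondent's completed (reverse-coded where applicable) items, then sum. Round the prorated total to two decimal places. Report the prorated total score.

22.86

Reverse-coded (reverse-coded value = 5 − response):
  item 3: 5 − 2 = 3
  item 4: 5 − 0 = 5
Completed scored items (7 of 8): 5, 0, 3, 5, 5, 1, 1; sum = 20.
Person mean = 20 / 7 ≈ 2.8571
Prorated total = (20 / 7) × 8 = 22.86 (to 2 dp)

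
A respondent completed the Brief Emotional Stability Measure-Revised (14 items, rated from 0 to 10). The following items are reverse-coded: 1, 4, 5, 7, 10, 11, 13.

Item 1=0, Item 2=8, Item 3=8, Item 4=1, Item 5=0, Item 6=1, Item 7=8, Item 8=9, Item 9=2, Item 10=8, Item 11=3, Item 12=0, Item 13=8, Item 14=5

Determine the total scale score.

75

Apply reverse scoring (on a 0–10 scale, reversed = 10 − raw):
  item 1: 10 − 0 = 10
  item 4: 10 − 1 = 9
  item 5: 10 − 0 = 10
  item 7: 10 − 8 = 2
  item 10: 10 − 8 = 2
  item 11: 10 − 3 = 7
  item 13: 10 − 8 = 2
Scored responses: 10, 8, 8, 9, 10, 1, 2, 9, 2, 2, 7, 0, 2, 5
Total = 10 + 8 + 8 + 9 + 10 + 1 + 2 + 9 + 2 + 2 + 7 + 0 + 2 + 5 = 75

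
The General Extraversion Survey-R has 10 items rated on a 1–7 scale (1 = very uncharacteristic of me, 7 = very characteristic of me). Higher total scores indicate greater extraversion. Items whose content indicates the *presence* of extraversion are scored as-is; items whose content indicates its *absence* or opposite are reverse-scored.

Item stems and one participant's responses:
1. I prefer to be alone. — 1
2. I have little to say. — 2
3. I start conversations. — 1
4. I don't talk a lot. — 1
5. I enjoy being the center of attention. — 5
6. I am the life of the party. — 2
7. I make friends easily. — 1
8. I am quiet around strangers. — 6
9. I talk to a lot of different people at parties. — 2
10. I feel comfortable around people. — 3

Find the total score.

36

Items 1, 2, 4, 8 describe the absence/opposite of extraversion → reverse-score.
reversed = (1+7) − raw = 8 − raw.
  item 1: 8 − 1 = 7
  item 2: 8 − 2 = 6
  item 3: 1
  item 4: 8 − 1 = 7
  item 5: 5
  item 6: 2
  item 7: 1
  item 8: 8 − 6 = 2
  item 9: 2
  item 10: 3
Total = 7 + 6 + 1 + 7 + 5 + 2 + 1 + 2 + 2 + 3 = 36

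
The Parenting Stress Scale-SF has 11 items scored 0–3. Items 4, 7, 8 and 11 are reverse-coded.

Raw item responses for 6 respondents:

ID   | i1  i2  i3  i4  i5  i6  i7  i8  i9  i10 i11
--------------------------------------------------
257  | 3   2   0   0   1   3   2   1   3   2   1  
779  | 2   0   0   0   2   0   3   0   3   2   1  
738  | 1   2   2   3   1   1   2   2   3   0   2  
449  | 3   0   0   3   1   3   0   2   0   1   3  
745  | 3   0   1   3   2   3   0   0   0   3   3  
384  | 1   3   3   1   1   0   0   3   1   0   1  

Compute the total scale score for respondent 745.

18

Respondent 745 raw: 3, 0, 1, 3, 2, 3, 0, 0, 0, 3, 3.
Reverse-coded (on a 0–3 scale, reversed = 3 − raw):
  item 1: 3
  item 2: 0
  item 3: 1
  item 4: 3 − 3 = 0
  item 5: 2
  item 6: 3
  item 7: 3 − 0 = 3
  item 8: 3 − 0 = 3
  item 9: 0
  item 10: 3
  item 11: 3 − 3 = 0
Sum = 3 + 0 + 1 + 0 + 2 + 3 + 3 + 3 + 0 + 3 + 0 = 18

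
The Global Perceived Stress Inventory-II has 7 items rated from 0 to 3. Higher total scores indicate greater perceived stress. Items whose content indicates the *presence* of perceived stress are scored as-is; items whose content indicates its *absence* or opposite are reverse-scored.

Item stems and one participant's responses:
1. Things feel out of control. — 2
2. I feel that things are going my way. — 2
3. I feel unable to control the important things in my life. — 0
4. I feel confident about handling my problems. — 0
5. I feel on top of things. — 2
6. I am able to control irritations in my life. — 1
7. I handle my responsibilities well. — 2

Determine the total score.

10

Items 2, 4, 5, 6, 7 describe the absence/opposite of perceived stress → reverse-score.
reversed = (0+3) − raw = 3 − raw.
  item 1: 2
  item 2: 3 − 2 = 1
  item 3: 0
  item 4: 3 − 0 = 3
  item 5: 3 − 2 = 1
  item 6: 3 − 1 = 2
  item 7: 3 − 2 = 1
Total = 2 + 1 + 0 + 3 + 1 + 2 + 1 = 10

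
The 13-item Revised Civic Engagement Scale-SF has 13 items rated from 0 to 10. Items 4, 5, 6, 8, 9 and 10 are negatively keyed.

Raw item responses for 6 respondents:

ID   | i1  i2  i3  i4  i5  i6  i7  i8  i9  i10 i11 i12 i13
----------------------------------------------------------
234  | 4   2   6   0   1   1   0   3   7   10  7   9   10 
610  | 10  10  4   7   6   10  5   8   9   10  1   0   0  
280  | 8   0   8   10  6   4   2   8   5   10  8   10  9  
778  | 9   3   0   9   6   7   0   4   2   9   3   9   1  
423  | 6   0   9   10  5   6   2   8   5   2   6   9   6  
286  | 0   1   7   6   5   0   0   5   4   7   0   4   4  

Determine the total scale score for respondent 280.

62

Respondent 280 raw: 8, 0, 8, 10, 6, 4, 2, 8, 5, 10, 8, 10, 9.
Reverse-coded (reverse-coded value = 10 − response):
  item 1: 8
  item 2: 0
  item 3: 8
  item 4: 10 − 10 = 0
  item 5: 10 − 6 = 4
  item 6: 10 − 4 = 6
  item 7: 2
  item 8: 10 − 8 = 2
  item 9: 10 − 5 = 5
  item 10: 10 − 10 = 0
  item 11: 8
  item 12: 10
  item 13: 9
Sum = 8 + 0 + 8 + 0 + 4 + 6 + 2 + 2 + 5 + 0 + 8 + 10 + 9 = 62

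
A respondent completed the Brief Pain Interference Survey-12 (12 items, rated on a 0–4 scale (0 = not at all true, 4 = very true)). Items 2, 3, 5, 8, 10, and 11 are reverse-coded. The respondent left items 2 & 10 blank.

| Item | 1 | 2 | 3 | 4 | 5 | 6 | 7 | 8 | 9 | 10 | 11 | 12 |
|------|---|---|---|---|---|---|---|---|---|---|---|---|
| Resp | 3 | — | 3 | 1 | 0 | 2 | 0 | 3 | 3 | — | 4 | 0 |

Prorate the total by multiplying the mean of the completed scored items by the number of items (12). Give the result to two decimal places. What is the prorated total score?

18.00

Reverse-coded (on a 0–4 scale, reversed = 4 − raw):
  item 3: 4 − 3 = 1
  item 5: 4 − 0 = 4
  item 8: 4 − 3 = 1
  item 11: 4 − 4 = 0
Completed scored items (10 of 12): 3, 1, 1, 4, 2, 0, 1, 3, 0, 0; sum = 15.
Person mean = 15 / 10 ≈ 1.5000
Prorated total = (15 / 10) × 12 = 18.00 (to 2 dp)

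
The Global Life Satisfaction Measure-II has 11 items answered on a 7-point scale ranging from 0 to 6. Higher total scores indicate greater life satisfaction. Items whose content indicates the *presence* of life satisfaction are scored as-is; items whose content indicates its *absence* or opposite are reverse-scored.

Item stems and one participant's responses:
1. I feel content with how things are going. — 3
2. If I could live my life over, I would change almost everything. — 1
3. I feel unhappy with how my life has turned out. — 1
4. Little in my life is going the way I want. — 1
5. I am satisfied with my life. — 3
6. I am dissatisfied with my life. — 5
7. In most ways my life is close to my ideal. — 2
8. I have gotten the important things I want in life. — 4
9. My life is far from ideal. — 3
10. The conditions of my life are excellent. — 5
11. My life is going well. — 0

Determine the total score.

36

Items 2, 3, 4, 6, 9 describe the absence/opposite of life satisfaction → reverse-score.
reversed = (0+6) − raw = 6 − raw.
  item 1: 3
  item 2: 6 − 1 = 5
  item 3: 6 − 1 = 5
  item 4: 6 − 1 = 5
  item 5: 3
  item 6: 6 − 5 = 1
  item 7: 2
  item 8: 4
  item 9: 6 − 3 = 3
  item 10: 5
  item 11: 0
Total = 3 + 5 + 5 + 5 + 3 + 1 + 2 + 4 + 3 + 5 + 0 = 36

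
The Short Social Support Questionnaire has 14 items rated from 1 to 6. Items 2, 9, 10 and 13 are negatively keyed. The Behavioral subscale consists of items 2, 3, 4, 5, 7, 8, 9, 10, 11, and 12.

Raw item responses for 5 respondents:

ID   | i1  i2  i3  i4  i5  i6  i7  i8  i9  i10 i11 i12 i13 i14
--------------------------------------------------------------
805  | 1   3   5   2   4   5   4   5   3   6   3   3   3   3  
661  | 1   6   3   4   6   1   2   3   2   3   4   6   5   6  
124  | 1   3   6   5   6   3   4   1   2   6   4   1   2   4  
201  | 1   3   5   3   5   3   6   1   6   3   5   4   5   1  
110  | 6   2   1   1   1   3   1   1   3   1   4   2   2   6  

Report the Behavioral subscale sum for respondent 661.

Respondent 661 raw: 1, 6, 3, 4, 6, 1, 2, 3, 2, 3, 4, 6, 5, 6.
Behavioral items: 2, 3, 4, 5, 7, 8, 9, 10, 11, 12.
Reverse-coded (reverse-coded value = 7 − response):
  item 2: 7 − 6 = 1
  item 3: 3
  item 4: 4
  item 5: 6
  item 7: 2
  item 8: 3
  item 9: 7 − 2 = 5
  item 10: 7 − 3 = 4
  item 11: 4
  item 12: 6
Sum = 1 + 3 + 4 + 6 + 2 + 3 + 5 + 4 + 4 + 6 = 38

38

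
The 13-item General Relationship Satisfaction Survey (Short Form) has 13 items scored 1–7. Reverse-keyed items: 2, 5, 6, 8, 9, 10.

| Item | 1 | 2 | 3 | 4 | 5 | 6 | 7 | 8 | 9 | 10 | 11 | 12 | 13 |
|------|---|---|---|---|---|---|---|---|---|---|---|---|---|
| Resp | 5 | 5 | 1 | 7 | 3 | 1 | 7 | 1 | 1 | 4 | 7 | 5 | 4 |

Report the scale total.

69

Apply reverse scoring (reverse-coded value = 8 − response):
  item 2: 8 − 5 = 3
  item 5: 8 − 3 = 5
  item 6: 8 − 1 = 7
  item 8: 8 − 1 = 7
  item 9: 8 − 1 = 7
  item 10: 8 − 4 = 4
Scored items: 5, 3, 1, 7, 5, 7, 7, 7, 7, 4, 7, 5, 4
Total = 5 + 3 + 1 + 7 + 5 + 7 + 7 + 7 + 7 + 4 + 7 + 5 + 4 = 69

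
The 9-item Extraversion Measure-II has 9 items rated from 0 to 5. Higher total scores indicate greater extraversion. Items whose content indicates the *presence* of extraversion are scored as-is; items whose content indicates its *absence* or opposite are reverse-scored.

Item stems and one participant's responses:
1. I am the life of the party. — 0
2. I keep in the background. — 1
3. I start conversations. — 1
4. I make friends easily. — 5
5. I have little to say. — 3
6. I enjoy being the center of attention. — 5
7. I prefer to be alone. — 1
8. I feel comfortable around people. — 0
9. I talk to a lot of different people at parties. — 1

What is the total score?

22

Items 2, 5, 7 describe the absence/opposite of extraversion → reverse-score.
reverse-coded value = 5 − response.
  item 1: 0
  item 2: 5 − 1 = 4
  item 3: 1
  item 4: 5
  item 5: 5 − 3 = 2
  item 6: 5
  item 7: 5 − 1 = 4
  item 8: 0
  item 9: 1
Total = 0 + 4 + 1 + 5 + 2 + 5 + 4 + 0 + 1 = 22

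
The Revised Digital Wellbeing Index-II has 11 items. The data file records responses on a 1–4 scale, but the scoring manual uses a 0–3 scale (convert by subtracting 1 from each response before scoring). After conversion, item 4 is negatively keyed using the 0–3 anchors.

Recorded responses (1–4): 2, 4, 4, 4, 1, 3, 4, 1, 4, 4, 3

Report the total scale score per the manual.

20

Convert to 0–3: 1, 3, 3, 3, 0, 2, 3, 0, 3, 3, 2
Reverse-coded (reverse-coded value = 3 − response):
  item 4: 3 − 3 = 0
Scored: 1, 3, 3, 0, 0, 2, 3, 0, 3, 3, 2
Total = 20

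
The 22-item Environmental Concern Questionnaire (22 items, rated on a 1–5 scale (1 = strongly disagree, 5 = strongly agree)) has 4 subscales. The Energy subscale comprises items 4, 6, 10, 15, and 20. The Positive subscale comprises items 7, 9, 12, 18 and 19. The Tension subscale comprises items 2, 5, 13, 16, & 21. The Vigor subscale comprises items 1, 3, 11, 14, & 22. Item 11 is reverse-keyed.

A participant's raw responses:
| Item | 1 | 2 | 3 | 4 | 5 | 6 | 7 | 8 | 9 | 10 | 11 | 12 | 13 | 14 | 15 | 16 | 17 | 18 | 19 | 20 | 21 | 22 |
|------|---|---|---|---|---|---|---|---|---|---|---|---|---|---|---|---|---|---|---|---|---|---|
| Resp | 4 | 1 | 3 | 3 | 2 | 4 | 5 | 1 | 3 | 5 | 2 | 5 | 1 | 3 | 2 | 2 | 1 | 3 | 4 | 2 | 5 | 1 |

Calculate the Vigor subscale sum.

15

Vigor items: 1, 3, 11, 14, 22.
Of these, item 11 is reverse-keyed; on a 1–5 scale, reversed = 6 − raw.
  item 1: 4
  item 3: 3
  item 11: 6 − 2 = 4
  item 14: 3
  item 22: 1
Sum = 4 + 3 + 4 + 3 + 1 = 15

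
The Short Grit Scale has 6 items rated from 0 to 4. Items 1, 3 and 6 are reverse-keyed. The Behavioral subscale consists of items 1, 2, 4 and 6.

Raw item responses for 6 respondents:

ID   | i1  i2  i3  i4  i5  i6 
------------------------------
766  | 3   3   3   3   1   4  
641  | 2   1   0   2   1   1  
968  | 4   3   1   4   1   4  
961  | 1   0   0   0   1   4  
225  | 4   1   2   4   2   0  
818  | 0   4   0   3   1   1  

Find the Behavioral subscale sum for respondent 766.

7

Respondent 766 raw: 3, 3, 3, 3, 1, 4.
Behavioral items: 1, 2, 4, 6.
Reverse-coded (on a 0–4 scale, reversed = 4 − raw):
  item 1: 4 − 3 = 1
  item 2: 3
  item 4: 3
  item 6: 4 − 4 = 0
Sum = 1 + 3 + 3 + 0 = 7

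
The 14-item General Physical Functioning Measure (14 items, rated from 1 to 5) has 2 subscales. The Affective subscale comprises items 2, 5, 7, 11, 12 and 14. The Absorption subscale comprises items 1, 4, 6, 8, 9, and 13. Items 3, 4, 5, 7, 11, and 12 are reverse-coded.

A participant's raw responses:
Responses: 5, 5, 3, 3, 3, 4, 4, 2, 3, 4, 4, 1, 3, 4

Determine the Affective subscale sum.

Affective items: 2, 5, 7, 11, 12, 14.
Of these, items 5, 7, 11, and 12 are reverse-coded; on a 1–5 scale, reversed = 6 − raw.
  item 2: 5
  item 5: 6 − 3 = 3
  item 7: 6 − 4 = 2
  item 11: 6 − 4 = 2
  item 12: 6 − 1 = 5
  item 14: 4
Sum = 5 + 3 + 2 + 2 + 5 + 4 = 21

21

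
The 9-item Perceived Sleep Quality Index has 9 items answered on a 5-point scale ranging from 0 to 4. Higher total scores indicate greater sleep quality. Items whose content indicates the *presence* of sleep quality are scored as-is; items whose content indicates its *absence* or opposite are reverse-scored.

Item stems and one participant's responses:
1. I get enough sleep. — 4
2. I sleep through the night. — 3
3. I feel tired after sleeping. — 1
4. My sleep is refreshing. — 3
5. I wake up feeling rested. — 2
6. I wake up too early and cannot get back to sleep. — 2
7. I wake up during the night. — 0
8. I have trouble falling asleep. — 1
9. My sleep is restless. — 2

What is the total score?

26

Items 3, 6, 7, 8, 9 describe the absence/opposite of sleep quality → reverse-score.
reversed = (0+4) − raw = 4 − raw.
  item 1: 4
  item 2: 3
  item 3: 4 − 1 = 3
  item 4: 3
  item 5: 2
  item 6: 4 − 2 = 2
  item 7: 4 − 0 = 4
  item 8: 4 − 1 = 3
  item 9: 4 − 2 = 2
Total = 4 + 3 + 3 + 3 + 2 + 2 + 4 + 3 + 2 = 26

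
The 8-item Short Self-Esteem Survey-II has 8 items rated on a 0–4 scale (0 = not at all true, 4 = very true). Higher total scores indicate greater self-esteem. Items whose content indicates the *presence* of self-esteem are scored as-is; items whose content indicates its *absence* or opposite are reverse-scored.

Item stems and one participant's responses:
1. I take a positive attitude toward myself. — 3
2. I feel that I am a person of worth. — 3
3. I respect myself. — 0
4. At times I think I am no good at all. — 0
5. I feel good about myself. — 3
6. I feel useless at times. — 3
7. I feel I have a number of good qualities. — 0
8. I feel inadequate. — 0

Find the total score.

18

Items 4, 6, 8 describe the absence/opposite of self-esteem → reverse-score.
reversed = (0+4) − raw = 4 − raw.
  item 1: 3
  item 2: 3
  item 3: 0
  item 4: 4 − 0 = 4
  item 5: 3
  item 6: 4 − 3 = 1
  item 7: 0
  item 8: 4 − 0 = 4
Total = 3 + 3 + 0 + 4 + 3 + 1 + 0 + 4 = 18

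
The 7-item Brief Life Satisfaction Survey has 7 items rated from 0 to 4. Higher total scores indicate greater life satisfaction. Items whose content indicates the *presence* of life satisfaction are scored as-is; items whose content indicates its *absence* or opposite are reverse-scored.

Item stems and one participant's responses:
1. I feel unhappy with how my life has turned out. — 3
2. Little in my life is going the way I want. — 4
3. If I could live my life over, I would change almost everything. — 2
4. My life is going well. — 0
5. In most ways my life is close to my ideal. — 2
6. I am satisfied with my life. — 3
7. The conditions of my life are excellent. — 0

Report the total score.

Items 1, 2, 3 describe the absence/opposite of life satisfaction → reverse-score.
reversed = (0+4) − raw = 4 − raw.
  item 1: 4 − 3 = 1
  item 2: 4 − 4 = 0
  item 3: 4 − 2 = 2
  item 4: 0
  item 5: 2
  item 6: 3
  item 7: 0
Total = 1 + 0 + 2 + 0 + 2 + 3 + 0 = 8

8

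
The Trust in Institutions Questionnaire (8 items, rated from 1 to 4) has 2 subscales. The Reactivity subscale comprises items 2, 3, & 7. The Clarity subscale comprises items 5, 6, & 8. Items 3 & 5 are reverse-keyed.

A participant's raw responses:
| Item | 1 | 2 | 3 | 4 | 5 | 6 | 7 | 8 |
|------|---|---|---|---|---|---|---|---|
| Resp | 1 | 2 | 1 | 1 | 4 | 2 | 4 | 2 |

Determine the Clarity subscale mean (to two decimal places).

Clarity items: 5, 6, 8.
Of these, item 5 is reverse-keyed; on a 1–4 scale, reversed = 5 − raw.
  item 5: 5 − 4 = 1
  item 6: 2
  item 8: 2
Sum = 1 + 2 + 2 = 5
Mean = 5 / 3 = 1.67

1.67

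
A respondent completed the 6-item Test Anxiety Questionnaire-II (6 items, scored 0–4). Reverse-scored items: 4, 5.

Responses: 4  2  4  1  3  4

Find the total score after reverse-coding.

Reversing items 4 & 5 with 4 − raw:
Total = 4 + 2 + 4 + (4−1) + (4−3) + 4
      = 4 + 2 + 4 + 3 + 1 + 4 = 18

18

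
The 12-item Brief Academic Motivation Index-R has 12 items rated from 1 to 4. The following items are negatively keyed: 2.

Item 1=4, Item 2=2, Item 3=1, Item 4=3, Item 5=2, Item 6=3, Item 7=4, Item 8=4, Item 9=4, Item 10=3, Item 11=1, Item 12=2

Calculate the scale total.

34

Apply reverse scoring (on a 1–4 scale, reversed = 5 − raw):
  item 2: 5 − 2 = 3
Scored items: 4, 3, 1, 3, 2, 3, 4, 4, 4, 3, 1, 2
Total = 4 + 3 + 1 + 3 + 2 + 3 + 4 + 4 + 4 + 3 + 1 + 2 = 34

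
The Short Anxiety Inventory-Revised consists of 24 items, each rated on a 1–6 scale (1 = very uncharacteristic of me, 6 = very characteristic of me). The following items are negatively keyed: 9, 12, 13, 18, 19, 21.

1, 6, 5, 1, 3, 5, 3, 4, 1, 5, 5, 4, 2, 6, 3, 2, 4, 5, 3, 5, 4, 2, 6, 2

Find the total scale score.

91

Apply reverse scoring (reverse-coded value = 7 − response):
  item 9: 7 − 1 = 6
  item 12: 7 − 4 = 3
  item 13: 7 − 2 = 5
  item 18: 7 − 5 = 2
  item 19: 7 − 3 = 4
  item 21: 7 − 4 = 3
Scored responses: 1, 6, 5, 1, 3, 5, 3, 4, 6, 5, 5, 3, 5, 6, 3, 2, 4, 2, 4, 5, 3, 2, 6, 2
Total = 1 + 6 + 5 + 1 + 3 + 5 + 3 + 4 + 6 + 5 + 5 + 3 + 5 + 6 + 3 + 2 + 4 + 2 + 4 + 5 + 3 + 2 + 6 + 2 = 91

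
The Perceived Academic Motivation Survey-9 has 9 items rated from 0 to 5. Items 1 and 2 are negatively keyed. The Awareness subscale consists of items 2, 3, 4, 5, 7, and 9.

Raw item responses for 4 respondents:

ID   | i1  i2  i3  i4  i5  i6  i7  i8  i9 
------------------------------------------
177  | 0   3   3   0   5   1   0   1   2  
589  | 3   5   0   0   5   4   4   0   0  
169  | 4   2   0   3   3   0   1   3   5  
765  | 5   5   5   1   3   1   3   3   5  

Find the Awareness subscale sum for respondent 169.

15

Respondent 169 raw: 4, 2, 0, 3, 3, 0, 1, 3, 5.
Awareness items: 2, 3, 4, 5, 7, 9.
Reverse-coded (reversed = (0+5) − raw = 5 − raw):
  item 2: 5 − 2 = 3
  item 3: 0
  item 4: 3
  item 5: 3
  item 7: 1
  item 9: 5
Sum = 3 + 0 + 3 + 3 + 1 + 5 = 15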